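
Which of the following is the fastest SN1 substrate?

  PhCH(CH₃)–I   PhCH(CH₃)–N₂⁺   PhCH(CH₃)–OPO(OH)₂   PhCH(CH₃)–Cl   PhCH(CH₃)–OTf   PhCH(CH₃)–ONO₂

With the same alkyl group throughout, only the leaving group differentiates the rates.
The more stable X⁻ (or X) is on its own — i.e. the weaker a base it is — the better a leaving group it makes.
PhCH(CH₃)–N₂⁺ loses N₂: no meaningful conjugate acid; N₂ departs as an exceptionally stable neutral molecule
PhCH(CH₃)–OTf loses OTf⁻: pKₐ(CF₃SO₃H (triflic acid)) ≈ -14
PhCH(CH₃)–I loses I⁻: pKₐ(HI) ≈ -10
PhCH(CH₃)–Cl loses Cl⁻: pKₐ(HCl) ≈ -7
PhCH(CH₃)–ONO₂ loses NO₃⁻: pKₐ(HNO₃) ≈ -1.3
PhCH(CH₃)–OPO(OH)₂ loses H₂PO₄⁻: pKₐ(H₃PO₄) ≈ 2.1

PhCH(CH₃)–N₂⁺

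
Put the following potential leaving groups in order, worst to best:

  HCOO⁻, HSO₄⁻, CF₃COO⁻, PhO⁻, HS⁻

PhO⁻ < HS⁻ < HCOO⁻ < CF₃COO⁻ < HSO₄⁻

A good leaving group is a weak base: the lower the pKₐ of its conjugate acid, the more readily it departs.
HSO₄⁻: pKₐ(H₂SO₄) ≈ -3 — conjugate base of a strong mineral acid
CF₃COO⁻: pKₐ(CF₃COOH) ≈ 0.2 — strongly electron-withdrawing CF₃ stabilises the carboxylate
HCOO⁻: pKₐ(HCOOH) ≈ 3.8 — resonance-stabilised carboxylate
HS⁻: pKₐ(H₂S) ≈ 7
PhO⁻: pKₐ(C₆H₅OH (phenol)) ≈ 10
Listed from poorest to best leaving group as asked.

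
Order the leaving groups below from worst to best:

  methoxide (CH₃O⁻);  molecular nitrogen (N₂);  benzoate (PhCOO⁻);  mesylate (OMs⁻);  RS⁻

A good leaving group is a weak base: the lower the pKₐ of its conjugate acid, the more readily it departs.
molecular nitrogen (N₂): no meaningful conjugate acid; N₂ departs as an exceptionally stable neutral molecule
mesylate (OMs⁻): pKₐ(CH₃SO₃H (MsOH)) ≈ -1.9
benzoate (PhCOO⁻): pKₐ(C₆H₅COOH) ≈ 4.2 — aryl carboxylate
RS⁻: pKₐ(RSH (a thiol)) ≈ 10.5
methoxide (CH₃O⁻): pKₐ(CH₃OH) ≈ 15.5 — strong base; alkoxides do not leave unassisted
Reversing gives the worst-to-best order requested.

methoxide (CH₃O⁻) < RS⁻ < benzoate (PhCOO⁻) < mesylate (OMs⁻) < molecular nitrogen (N₂)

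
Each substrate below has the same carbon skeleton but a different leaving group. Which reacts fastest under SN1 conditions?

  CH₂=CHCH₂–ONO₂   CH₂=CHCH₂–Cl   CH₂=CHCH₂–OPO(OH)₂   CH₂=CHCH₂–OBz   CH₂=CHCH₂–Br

With the same alkyl group throughout, only the leaving group differentiates the rates.
The more stable X⁻ (or X) is on its own — i.e. the weaker a base it is — the better a leaving group it makes.
CH₂=CHCH₂–Br loses Br⁻: pKₐ(HBr) ≈ -9
CH₂=CHCH₂–Cl loses Cl⁻: pKₐ(HCl) ≈ -7
CH₂=CHCH₂–ONO₂ loses NO₃⁻: pKₐ(HNO₃) ≈ -1.3
CH₂=CHCH₂–OPO(OH)₂ loses H₂PO₄⁻: pKₐ(H₃PO₄) ≈ 2.1
CH₂=CHCH₂–OBz loses PhCOO⁻: pKₐ(C₆H₅COOH) ≈ 4.2

CH₂=CHCH₂–Br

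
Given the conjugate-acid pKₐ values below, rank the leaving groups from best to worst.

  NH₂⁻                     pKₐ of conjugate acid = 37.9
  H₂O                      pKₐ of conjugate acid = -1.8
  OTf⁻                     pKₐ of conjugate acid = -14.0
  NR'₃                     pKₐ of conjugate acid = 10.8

Lower conjugate-acid pKₐ ⇒ weaker base ⇒ better leaving group.
Sorting by the given values: OTf⁻ (-14.0), H₂O (-1.8), NR'₃ (10.8), NH₂⁻ (37.9).

OTf⁻ > H₂O > NR'₃ > NH₂⁻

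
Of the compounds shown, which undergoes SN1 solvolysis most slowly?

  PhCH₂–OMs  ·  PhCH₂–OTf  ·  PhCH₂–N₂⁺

PhCH₂–OMs

The skeletons are identical, so relative rate is governed entirely by leaving-group ability.
Leaving-group ability tracks the stability of the departed species; conjugate-acid pKₐ is the usual yardstick (lower pKₐ → better LG).
PhCH₂–N₂⁺ loses N₂: no meaningful conjugate acid; N₂ departs as an exceptionally stable neutral molecule
PhCH₂–OTf loses OTf⁻: pKₐ(CF₃SO₃H (triflic acid)) ≈ -14
PhCH₂–OMs loses OMs⁻: pKₐ(CH₃SO₃H (MsOH)) ≈ -1.9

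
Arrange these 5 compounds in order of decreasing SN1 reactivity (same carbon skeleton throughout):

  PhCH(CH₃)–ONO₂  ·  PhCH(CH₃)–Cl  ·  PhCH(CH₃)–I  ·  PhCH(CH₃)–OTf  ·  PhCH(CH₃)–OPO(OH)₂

With the same alkyl group throughout, only the leaving group differentiates the rates.
Leaving-group ability tracks the stability of the departed species; conjugate-acid pKₐ is the usual yardstick (lower pKₐ → better LG).
PhCH(CH₃)–OTf loses OTf⁻: pKₐ(CF₃SO₃H (triflic acid)) ≈ -14
PhCH(CH₃)–I loses I⁻: pKₐ(HI) ≈ -10
PhCH(CH₃)–Cl loses Cl⁻: pKₐ(HCl) ≈ -7
PhCH(CH₃)–ONO₂ loses NO₃⁻: pKₐ(HNO₃) ≈ -1.3
PhCH(CH₃)–OPO(OH)₂ loses H₂PO₄⁻: pKₐ(H₃PO₄) ≈ 2.1

PhCH(CH₃)–OTf > PhCH(CH₃)–I > PhCH(CH₃)–Cl > PhCH(CH₃)–ONO₂ > PhCH(CH₃)–OPO(OH)₂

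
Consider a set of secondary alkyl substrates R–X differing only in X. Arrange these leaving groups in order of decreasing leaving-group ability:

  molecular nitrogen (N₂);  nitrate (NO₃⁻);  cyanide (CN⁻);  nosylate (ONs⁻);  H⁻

molecular nitrogen (N₂): no meaningful conjugate acid; N₂ departs as an exceptionally stable neutral molecule
nosylate (ONs⁻): pKₐ(p-O₂NC₆H₄SO₃H) ≈ -3.5 — p-nitro group further stabilises the sulfonate
nitrate (NO₃⁻): pKₐ(HNO₃) ≈ -1.3
cyanide (CN⁻): pKₐ(HCN) ≈ 9.2 — sp carbon stabilises the charge somewhat, but still a poor LG
H⁻: pKₐ(H₂) ≈ 36

molecular nitrogen (N₂) > nosylate (ONs⁻) > nitrate (NO₃⁻) > cyanide (CN⁻) > H⁻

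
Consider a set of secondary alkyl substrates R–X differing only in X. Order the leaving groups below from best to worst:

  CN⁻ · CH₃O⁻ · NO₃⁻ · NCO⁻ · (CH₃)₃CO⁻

NO₃⁻ > NCO⁻ > CN⁻ > CH₃O⁻ > (CH₃)₃CO⁻

Leaving-group ability tracks the stability of the departed species; conjugate-acid pKₐ is the usual yardstick (lower pKₐ → better LG).
NO₃⁻: pKₐ(HNO₃) ≈ -1.3
NCO⁻: pKₐ(HOCN) ≈ 3.5 — resonance between N and O
CN⁻: pKₐ(HCN) ≈ 9.2
CH₃O⁻: pKₐ(CH₃OH) ≈ 15.5
(CH₃)₃CO⁻: pKₐ(t-BuOH) ≈ 18 — bulky, strongly basic alkoxide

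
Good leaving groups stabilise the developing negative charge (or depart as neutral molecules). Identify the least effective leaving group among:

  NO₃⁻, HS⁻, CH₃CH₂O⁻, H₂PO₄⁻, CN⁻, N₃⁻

NO₃⁻: pKₐ(HNO₃) ≈ -1.3
H₂PO₄⁻: pKₐ(H₃PO₄) ≈ 2.1
N₃⁻: pKₐ(HN₃) ≈ 4.7
HS⁻: pKₐ(H₂S) ≈ 7
CN⁻: pKₐ(HCN) ≈ 9.2
CH₃CH₂O⁻: pKₐ(CH₃CH₂OH) ≈ 16

CH₃CH₂O⁻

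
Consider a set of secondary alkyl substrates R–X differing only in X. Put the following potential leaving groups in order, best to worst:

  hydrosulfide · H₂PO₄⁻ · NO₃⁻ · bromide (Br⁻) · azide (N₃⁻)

A good leaving group is a weak base: the lower the pKₐ of its conjugate acid, the more readily it departs.
bromide (Br⁻): pKₐ(HBr) ≈ -9 — weak base; good leaving group
NO₃⁻: pKₐ(HNO₃) ≈ -1.3 — resonance-delocalised over three oxygens
H₂PO₄⁻: pKₐ(H₃PO₄) ≈ 2.1 — moderate base; biological leaving group after further activation
azide (N₃⁻): pKₐ(HN₃) ≈ 4.7 — linear, resonance-stabilised
hydrosulfide: pKₐ(H₂S) ≈ 7 — larger and more polarisable than the oxygen analogue

bromide (Br⁻) > NO₃⁻ > H₂PO₄⁻ > azide (N₃⁻) > hydrosulfide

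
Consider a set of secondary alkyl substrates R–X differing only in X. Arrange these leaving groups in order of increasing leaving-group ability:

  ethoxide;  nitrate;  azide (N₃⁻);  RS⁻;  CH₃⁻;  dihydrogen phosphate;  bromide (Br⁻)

CH₃⁻ < ethoxide < RS⁻ < azide (N₃⁻) < dihydrogen phosphate < nitrate < bromide (Br⁻)

Rank by basicity of the departing species: weakest base leaves most easily.
bromide (Br⁻): pKₐ(HBr) ≈ -9 — weak base; good leaving group
nitrate: pKₐ(HNO₃) ≈ -1.3 — resonance-delocalised over three oxygens
dihydrogen phosphate: pKₐ(H₃PO₄) ≈ 2.1 — moderate base; biological leaving group after further activation
azide (N₃⁻): pKₐ(HN₃) ≈ 4.7 — linear, resonance-stabilised
RS⁻: pKₐ(RSH (a thiol)) ≈ 10.5 — moderately basic; rarely leaves without activation
ethoxide: pKₐ(CH₃CH₂OH) ≈ 16 — strong base; alkoxides do not leave unassisted
CH₃⁻: pKₐ(CH₄) ≈ 48
Reversing gives the worst-to-best order requested.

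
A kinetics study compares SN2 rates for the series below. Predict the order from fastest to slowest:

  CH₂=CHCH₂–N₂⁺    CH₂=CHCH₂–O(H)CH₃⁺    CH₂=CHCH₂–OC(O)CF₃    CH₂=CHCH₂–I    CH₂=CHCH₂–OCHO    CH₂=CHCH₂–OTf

CH₂=CHCH₂–N₂⁺ > CH₂=CHCH₂–OTf > CH₂=CHCH₂–I > CH₂=CHCH₂–O(H)CH₃⁺ > CH₂=CHCH₂–OC(O)CF₃ > CH₂=CHCH₂–OCHO

The skeletons are identical, so relative rate is governed entirely by leaving-group ability.
The more stable X⁻ (or X) is on its own — i.e. the weaker a base it is — the better a leaving group it makes.
CH₂=CHCH₂–N₂⁺ loses N₂: no meaningful conjugate acid; N₂ departs as an exceptionally stable neutral molecule
CH₂=CHCH₂–OTf loses OTf⁻: pKₐ(CF₃SO₃H (triflic acid)) ≈ -14
CH₂=CHCH₂–I loses I⁻: pKₐ(HI) ≈ -10
CH₂=CHCH₂–O(H)CH₃⁺ loses R'OH: pKₐ(R'OH₂⁺) ≈ -2.4
CH₂=CHCH₂–OC(O)CF₃ loses CF₃COO⁻: pKₐ(CF₃COOH) ≈ 0.2
CH₂=CHCH₂–OCHO loses HCOO⁻: pKₐ(HCOOH) ≈ 3.8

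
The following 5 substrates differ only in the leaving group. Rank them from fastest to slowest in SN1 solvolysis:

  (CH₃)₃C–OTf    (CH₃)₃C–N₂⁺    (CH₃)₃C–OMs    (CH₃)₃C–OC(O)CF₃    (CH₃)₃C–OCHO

(CH₃)₃C–N₂⁺ > (CH₃)₃C–OTf > (CH₃)₃C–OMs > (CH₃)₃C–OC(O)CF₃ > (CH₃)₃C–OCHO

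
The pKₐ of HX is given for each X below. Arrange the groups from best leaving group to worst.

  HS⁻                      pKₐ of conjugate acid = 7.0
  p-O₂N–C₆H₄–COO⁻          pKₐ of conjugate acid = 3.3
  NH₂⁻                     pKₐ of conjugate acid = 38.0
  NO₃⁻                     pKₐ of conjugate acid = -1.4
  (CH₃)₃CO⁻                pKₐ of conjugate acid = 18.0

NO₃⁻ > p-O₂N–C₆H₄–COO⁻ > HS⁻ > (CH₃)₃CO⁻ > NH₂⁻

Lower conjugate-acid pKₐ ⇒ weaker base ⇒ better leaving group.
Sorting by the given values: NO₃⁻ (-1.4), p-O₂N–C₆H₄–COO⁻ (3.3), HS⁻ (7.0), (CH₃)₃CO⁻ (18.0), NH₂⁻ (38.0).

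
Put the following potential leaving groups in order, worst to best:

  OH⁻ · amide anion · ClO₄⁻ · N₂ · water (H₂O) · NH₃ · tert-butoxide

Leaving-group ability tracks the stability of the departed species; conjugate-acid pKₐ is the usual yardstick (lower pKₐ → better LG).
N₂: no meaningful conjugate acid; N₂ departs as an exceptionally stable neutral molecule
ClO₄⁻: pKₐ(HClO₄) ≈ -10
water (H₂O): pKₐ(H₃O⁺) ≈ -1.7
NH₃: pKₐ(NH₄⁺) ≈ 9.2
OH⁻: pKₐ(H₂O) ≈ 15.7
tert-butoxide: pKₐ(t-BuOH) ≈ 18
amide anion: pKₐ(NH₃) ≈ 38
Listed from poorest to best leaving group as asked.

amide anion < tert-butoxide < OH⁻ < NH₃ < water (H₂O) < ClO₄⁻ < N₂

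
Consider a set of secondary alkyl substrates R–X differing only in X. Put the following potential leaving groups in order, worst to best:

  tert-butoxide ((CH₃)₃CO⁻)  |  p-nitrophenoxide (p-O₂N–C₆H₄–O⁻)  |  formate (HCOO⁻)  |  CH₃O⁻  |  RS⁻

tert-butoxide ((CH₃)₃CO⁻) < CH₃O⁻ < RS⁻ < p-nitrophenoxide (p-O₂N–C₆H₄–O⁻) < formate (HCOO⁻)

Rank by basicity of the departing species: weakest base leaves most easily.
formate (HCOO⁻): pKₐ(HCOOH) ≈ 3.8 — resonance-stabilised carboxylate
p-nitrophenoxide (p-O₂N–C₆H₄–O⁻): pKₐ(p-nitrophenol) ≈ 7.2 — nitro group delocalises the charge; the classic chromogenic LG
RS⁻: pKₐ(RSH (a thiol)) ≈ 10.5
CH₃O⁻: pKₐ(CH₃OH) ≈ 15.5 — strong base; alkoxides do not leave unassisted
tert-butoxide ((CH₃)₃CO⁻): pKₐ(t-BuOH) ≈ 18 — bulky, strongly basic alkoxide
The question asks for worst first, so the sequence is read in increasing leaving-group ability.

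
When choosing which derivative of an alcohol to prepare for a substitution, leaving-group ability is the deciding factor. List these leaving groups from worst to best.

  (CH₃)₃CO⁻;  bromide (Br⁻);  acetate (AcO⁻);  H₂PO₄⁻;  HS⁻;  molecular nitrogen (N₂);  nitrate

(CH₃)₃CO⁻ < HS⁻ < acetate (AcO⁻) < H₂PO₄⁻ < nitrate < bromide (Br⁻) < molecular nitrogen (N₂)

The more stable X⁻ (or X) is on its own — i.e. the weaker a base it is — the better a leaving group it makes.
molecular nitrogen (N₂): no meaningful conjugate acid; N₂ departs as an exceptionally stable neutral molecule
bromide (Br⁻): pKₐ(HBr) ≈ -9
nitrate: pKₐ(HNO₃) ≈ -1.3 — resonance-delocalised over three oxygens
H₂PO₄⁻: pKₐ(H₃PO₄) ≈ 2.1 — moderate base; biological leaving group after further activation
acetate (AcO⁻): pKₐ(CH₃COOH) ≈ 4.8
HS⁻: pKₐ(H₂S) ≈ 7 — larger and more polarisable than the oxygen analogue
(CH₃)₃CO⁻: pKₐ(t-BuOH) ≈ 18 — bulky, strongly basic alkoxide
Reversing gives the worst-to-best order requested.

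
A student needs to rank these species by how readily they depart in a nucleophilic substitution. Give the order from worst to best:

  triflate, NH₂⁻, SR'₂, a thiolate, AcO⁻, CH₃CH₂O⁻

NH₂⁻ < CH₃CH₂O⁻ < a thiolate < AcO⁻ < SR'₂ < triflate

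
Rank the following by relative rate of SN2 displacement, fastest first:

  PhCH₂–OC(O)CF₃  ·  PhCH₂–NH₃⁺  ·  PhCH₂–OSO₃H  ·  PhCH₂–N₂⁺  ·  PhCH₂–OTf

Identical carbon frameworks mean the comparison reduces to leaving-group quality.
A good leaving group is a weak base: the lower the pKₐ of its conjugate acid, the more readily it departs.
PhCH₂–N₂⁺ loses N₂: no meaningful conjugate acid; N₂ departs as an exceptionally stable neutral molecule
PhCH₂–OTf loses OTf⁻: pKₐ(CF₃SO₃H (triflic acid)) ≈ -14
PhCH₂–OSO₃H loses HSO₄⁻: pKₐ(H₂SO₄) ≈ -3
PhCH₂–OC(O)CF₃ loses CF₃COO⁻: pKₐ(CF₃COOH) ≈ 0.2
PhCH₂–NH₃⁺ loses NH₃: pKₐ(NH₄⁺) ≈ 9.2

PhCH₂–N₂⁺ > PhCH₂–OTf > PhCH₂–OSO₃H > PhCH₂–OC(O)CF₃ > PhCH₂–NH₃⁺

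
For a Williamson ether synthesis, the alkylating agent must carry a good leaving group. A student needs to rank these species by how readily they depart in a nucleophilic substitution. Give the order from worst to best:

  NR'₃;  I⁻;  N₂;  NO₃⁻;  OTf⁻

NR'₃ < NO₃⁻ < I⁻ < OTf⁻ < N₂

Leaving-group ability tracks the stability of the departed species; conjugate-acid pKₐ is the usual yardstick (lower pKₐ → better LG).
N₂: no meaningful conjugate acid; N₂ departs as an exceptionally stable neutral molecule
OTf⁻: pKₐ(CF₃SO₃H (triflic acid)) ≈ -14 — charge spread over three oxygens and a CF₃ group; the premier leaving group in synthesis
I⁻: pKₐ(HI) ≈ -10 — large, highly polarisable; very weak base
NO₃⁻: pKₐ(HNO₃) ≈ -1.3 — resonance-delocalised over three oxygens
NR'₃: pKₐ(R'₃NH⁺) ≈ 10.7
Reversing gives the worst-to-best order requested.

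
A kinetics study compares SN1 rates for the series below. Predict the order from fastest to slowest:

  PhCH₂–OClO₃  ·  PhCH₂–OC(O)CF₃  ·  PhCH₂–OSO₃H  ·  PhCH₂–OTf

PhCH₂–OTf > PhCH₂–OClO₃ > PhCH₂–OSO₃H > PhCH₂–OC(O)CF₃

Identical carbon frameworks mean the comparison reduces to leaving-group quality.
The more stable X⁻ (or X) is on its own — i.e. the weaker a base it is — the better a leaving group it makes.
PhCH₂–OTf loses OTf⁻: pKₐ(CF₃SO₃H (triflic acid)) ≈ -14
PhCH₂–OClO₃ loses ClO₄⁻: pKₐ(HClO₄) ≈ -10
PhCH₂–OSO₃H loses HSO₄⁻: pKₐ(H₂SO₄) ≈ -3
PhCH₂–OC(O)CF₃ loses CF₃COO⁻: pKₐ(CF₃COOH) ≈ 0.2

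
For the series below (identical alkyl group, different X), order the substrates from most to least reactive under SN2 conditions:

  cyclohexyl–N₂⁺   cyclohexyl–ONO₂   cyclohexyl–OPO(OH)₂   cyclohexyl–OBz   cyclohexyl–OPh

Same R in every case — rank the leaving groups.
A good leaving group is a weak base: the lower the pKₐ of its conjugate acid, the more readily it departs.
cyclohexyl–N₂⁺ loses N₂: no meaningful conjugate acid; N₂ departs as an exceptionally stable neutral molecule
cyclohexyl–ONO₂ loses NO₃⁻: pKₐ(HNO₃) ≈ -1.3
cyclohexyl–OPO(OH)₂ loses H₂PO₄⁻: pKₐ(H₃PO₄) ≈ 2.1
cyclohexyl–OBz loses PhCOO⁻: pKₐ(C₆H₅COOH) ≈ 4.2
cyclohexyl–OPh loses PhO⁻: pKₐ(C₆H₅OH (phenol)) ≈ 10

cyclohexyl–N₂⁺ > cyclohexyl–ONO₂ > cyclohexyl–OPO(OH)₂ > cyclohexyl–OBz > cyclohexyl–OPh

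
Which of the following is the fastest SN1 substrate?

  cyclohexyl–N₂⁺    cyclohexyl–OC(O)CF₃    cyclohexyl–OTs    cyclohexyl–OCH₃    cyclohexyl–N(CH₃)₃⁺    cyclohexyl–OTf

cyclohexyl–N₂⁺

Same R in every case — rank the leaving groups.
Leaving-group ability tracks the stability of the departed species; conjugate-acid pKₐ is the usual yardstick (lower pKₐ → better LG).
cyclohexyl–N₂⁺ loses N₂: no meaningful conjugate acid; N₂ departs as an exceptionally stable neutral molecule
cyclohexyl–OTf loses OTf⁻: pKₐ(CF₃SO₃H (triflic acid)) ≈ -14
cyclohexyl–OTs loses OTs⁻: pKₐ(p-CH₃C₆H₄SO₃H (TsOH)) ≈ -2.8
cyclohexyl–OC(O)CF₃ loses CF₃COO⁻: pKₐ(CF₃COOH) ≈ 0.2
cyclohexyl–N(CH₃)₃⁺ loses NR'₃: pKₐ(R'₃NH⁺) ≈ 10.7
cyclohexyl–OCH₃ loses CH₃O⁻: pKₐ(CH₃OH) ≈ 15.5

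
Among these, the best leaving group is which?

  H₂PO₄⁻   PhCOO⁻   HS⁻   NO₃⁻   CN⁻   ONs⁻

ONs⁻

Leaving-group ability tracks the stability of the departed species; conjugate-acid pKₐ is the usual yardstick (lower pKₐ → better LG).
ONs⁻: pKₐ(p-O₂NC₆H₄SO₃H) ≈ -3.5
NO₃⁻: pKₐ(HNO₃) ≈ -1.3
H₂PO₄⁻: pKₐ(H₃PO₄) ≈ 2.1
PhCOO⁻: pKₐ(C₆H₅COOH) ≈ 4.2
HS⁻: pKₐ(H₂S) ≈ 7
CN⁻: pKₐ(HCN) ≈ 9.2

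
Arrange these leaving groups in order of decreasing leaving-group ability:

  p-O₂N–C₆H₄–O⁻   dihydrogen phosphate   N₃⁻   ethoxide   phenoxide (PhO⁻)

Leaving-group ability tracks the stability of the departed species; conjugate-acid pKₐ is the usual yardstick (lower pKₐ → better LG).
dihydrogen phosphate: pKₐ(H₃PO₄) ≈ 2.1 — moderate base; biological leaving group after further activation
N₃⁻: pKₐ(HN₃) ≈ 4.7 — linear, resonance-stabilised
p-O₂N–C₆H₄–O⁻: pKₐ(p-nitrophenol) ≈ 7.2 — nitro group delocalises the charge; the classic chromogenic LG
phenoxide (PhO⁻): pKₐ(C₆H₅OH (phenol)) ≈ 10 — resonance into the ring helps, but still a poor LG
ethoxide: pKₐ(CH₃CH₂OH) ≈ 16 — strong base; alkoxides do not leave unassisted

dihydrogen phosphate > N₃⁻ > p-O₂N–C₆H₄–O⁻ > phenoxide (PhO⁻) > ethoxide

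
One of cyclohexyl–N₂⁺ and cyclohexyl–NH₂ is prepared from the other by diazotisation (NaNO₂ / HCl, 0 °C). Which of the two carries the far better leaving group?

cyclohexyl–N₂⁺

From cyclohexyl–NH₂ the departing group would be NH₂⁻ (pKₐ(NH₃) ≈ 38). Extremely strong base; never a leaving group.
From cyclohexyl–N₂⁺ the leaving group is N₂ (no meaningful conjugate acid; N₂ departs as an exceptionally stable neutral molecule).
Diazotisation (NaNO₂ / HCl, 0 °C) works by generating a diazonium salt that expels N₂, making cyclohexyl–N₂⁺ enormously more reactive.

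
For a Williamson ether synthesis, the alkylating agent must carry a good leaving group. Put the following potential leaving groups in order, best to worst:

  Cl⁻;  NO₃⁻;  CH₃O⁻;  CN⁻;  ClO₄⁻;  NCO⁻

The more stable X⁻ (or X) is on its own — i.e. the weaker a base it is — the better a leaving group it makes.
ClO₄⁻: pKₐ(HClO₄) ≈ -10 — extremely weak base; rarely used for safety reasons
Cl⁻: pKₐ(HCl) ≈ -7
NO₃⁻: pKₐ(HNO₃) ≈ -1.3 — resonance-delocalised over three oxygens
NCO⁻: pKₐ(HOCN) ≈ 3.5 — resonance between N and O
CN⁻: pKₐ(HCN) ≈ 9.2 — sp carbon stabilises the charge somewhat, but still a poor LG
CH₃O⁻: pKₐ(CH₃OH) ≈ 15.5 — strong base; alkoxides do not leave unassisted

ClO₄⁻ > Cl⁻ > NO₃⁻ > NCO⁻ > CN⁻ > CH₃O⁻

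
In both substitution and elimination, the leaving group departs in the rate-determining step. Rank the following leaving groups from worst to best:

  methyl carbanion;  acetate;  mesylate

methyl carbanion < acetate < mesylate

Rank by basicity of the departing species: weakest base leaves most easily.
mesylate: pKₐ(CH₃SO₃H (MsOH)) ≈ -1.9
acetate: pKₐ(CH₃COOH) ≈ 4.8
methyl carbanion: pKₐ(CH₄) ≈ 48
The question asks for worst first, so the sequence is read in increasing leaving-group ability.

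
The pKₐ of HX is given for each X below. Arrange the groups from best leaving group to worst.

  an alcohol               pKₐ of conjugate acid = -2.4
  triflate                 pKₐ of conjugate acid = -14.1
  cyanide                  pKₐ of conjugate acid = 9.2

triflate > an alcohol > cyanide

Lower conjugate-acid pKₐ ⇒ weaker base ⇒ better leaving group.
Sorting by the given values: triflate (-14.1), an alcohol (-2.4), cyanide (9.2).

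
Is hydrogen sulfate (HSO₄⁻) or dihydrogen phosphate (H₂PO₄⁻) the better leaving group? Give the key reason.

hydrogen sulfate (HSO₄⁻)

hydrogen sulfate (HSO₄⁻) is the better leaving group.
pKₐ(H₂SO₄) ≈ -3 versus pKₐ(H₃PO₄) ≈ 2.1: hydrogen sulfate (HSO₄⁻) is the much weaker base.
Conjugate base of a strong mineral acid.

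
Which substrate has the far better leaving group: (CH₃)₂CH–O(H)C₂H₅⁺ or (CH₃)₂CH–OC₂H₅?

From (CH₃)₂CH–OC₂H₅ the departing group would be CH₃CH₂O⁻ (pKₐ(CH₃CH₂OH) ≈ 16). Strong base; alkoxides do not leave unassisted.
From (CH₃)₂CH–O(H)C₂H₅⁺ the leaving group is R'OH (pKₐ(R'OH₂⁺) ≈ -2.4). Neutral; leaves from a protonated ether (an oxonium ion, R–O(H)R'⁺).
(In practice (CH₃)₂CH–O(H)C₂H₅⁺ is made from (CH₃)₂CH–OC₂H₅ by protonation with concentrated HBr, allowing neutral ethanol, rather than ethoxide, to depart.)

(CH₃)₂CH–O(H)C₂H₅⁺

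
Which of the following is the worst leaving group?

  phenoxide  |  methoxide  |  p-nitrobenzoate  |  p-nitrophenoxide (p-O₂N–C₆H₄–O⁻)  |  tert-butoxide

p-nitrobenzoate: pKₐ(p-nitrobenzoic acid) ≈ 3.4
p-nitrophenoxide (p-O₂N–C₆H₄–O⁻): pKₐ(p-nitrophenol) ≈ 7.2
phenoxide: pKₐ(C₆H₅OH (phenol)) ≈ 10
methoxide: pKₐ(CH₃OH) ≈ 15.5
tert-butoxide: pKₐ(t-BuOH) ≈ 18

tert-butoxide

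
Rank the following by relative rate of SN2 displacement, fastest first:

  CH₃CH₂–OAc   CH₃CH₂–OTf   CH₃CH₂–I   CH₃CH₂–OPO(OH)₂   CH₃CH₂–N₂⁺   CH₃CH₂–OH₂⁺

The skeletons are identical, so relative rate is governed entirely by leaving-group ability.
The more stable X⁻ (or X) is on its own — i.e. the weaker a base it is — the better a leaving group it makes.
CH₃CH₂–N₂⁺ loses N₂: no meaningful conjugate acid; N₂ departs as an exceptionally stable neutral molecule
CH₃CH₂–OTf loses OTf⁻: pKₐ(CF₃SO₃H (triflic acid)) ≈ -14
CH₃CH₂–I loses I⁻: pKₐ(HI) ≈ -10
CH₃CH₂–OH₂⁺ loses H₂O: pKₐ(H₃O⁺) ≈ -1.7
CH₃CH₂–OPO(OH)₂ loses H₂PO₄⁻: pKₐ(H₃PO₄) ≈ 2.1
CH₃CH₂–OAc loses AcO⁻: pKₐ(CH₃COOH) ≈ 4.8

CH₃CH₂–N₂⁺ > CH₃CH₂–OTf > CH₃CH₂–I > CH₃CH₂–OH₂⁺ > CH₃CH₂–OPO(OH)₂ > CH₃CH₂–OAc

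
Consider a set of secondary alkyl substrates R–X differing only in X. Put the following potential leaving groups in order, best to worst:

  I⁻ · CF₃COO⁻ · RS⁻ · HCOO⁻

A good leaving group is a weak base: the lower the pKₐ of its conjugate acid, the more readily it departs.
I⁻: pKₐ(HI) ≈ -10
CF₃COO⁻: pKₐ(CF₃COOH) ≈ 0.2 — strongly electron-withdrawing CF₃ stabilises the carboxylate
HCOO⁻: pKₐ(HCOOH) ≈ 3.8
RS⁻: pKₐ(RSH (a thiol)) ≈ 10.5

I⁻ > CF₃COO⁻ > HCOO⁻ > RS⁻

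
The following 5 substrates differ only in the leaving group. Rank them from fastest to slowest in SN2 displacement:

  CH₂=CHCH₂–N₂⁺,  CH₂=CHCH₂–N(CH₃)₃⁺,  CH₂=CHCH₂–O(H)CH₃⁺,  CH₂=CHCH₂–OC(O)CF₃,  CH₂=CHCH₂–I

CH₂=CHCH₂–N₂⁺ > CH₂=CHCH₂–I > CH₂=CHCH₂–O(H)CH₃⁺ > CH₂=CHCH₂–OC(O)CF₃ > CH₂=CHCH₂–N(CH₃)₃⁺

The skeletons are identical, so relative rate is governed entirely by leaving-group ability.
Rank by basicity of the departing species: weakest base leaves most easily.
CH₂=CHCH₂–N₂⁺ loses N₂: no meaningful conjugate acid; N₂ departs as an exceptionally stable neutral molecule
CH₂=CHCH₂–I loses I⁻: pKₐ(HI) ≈ -10
CH₂=CHCH₂–O(H)CH₃⁺ loses R'OH: pKₐ(R'OH₂⁺) ≈ -2.4
CH₂=CHCH₂–OC(O)CF₃ loses CF₃COO⁻: pKₐ(CF₃COOH) ≈ 0.2
CH₂=CHCH₂–N(CH₃)₃⁺ loses NR'₃: pKₐ(R'₃NH⁺) ≈ 10.7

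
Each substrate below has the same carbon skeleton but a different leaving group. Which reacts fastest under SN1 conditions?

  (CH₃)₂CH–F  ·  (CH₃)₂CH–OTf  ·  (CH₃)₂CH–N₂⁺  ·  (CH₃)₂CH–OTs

(CH₃)₂CH–N₂⁺

The skeletons are identical, so relative rate is governed entirely by leaving-group ability.
Rank by basicity of the departing species: weakest base leaves most easily.
(CH₃)₂CH–N₂⁺ loses N₂: no meaningful conjugate acid; N₂ departs as an exceptionally stable neutral molecule
(CH₃)₂CH–OTf loses OTf⁻: pKₐ(CF₃SO₃H (triflic acid)) ≈ -14
(CH₃)₂CH–OTs loses OTs⁻: pKₐ(p-CH₃C₆H₄SO₃H (TsOH)) ≈ -2.8
(CH₃)₂CH–F loses F⁻: pKₐ(HF) ≈ 3.2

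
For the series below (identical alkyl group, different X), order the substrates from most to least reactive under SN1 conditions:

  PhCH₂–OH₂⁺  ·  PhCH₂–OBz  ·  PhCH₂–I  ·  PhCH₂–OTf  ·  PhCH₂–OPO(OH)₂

The skeletons are identical, so relative rate is governed entirely by leaving-group ability.
The more stable X⁻ (or X) is on its own — i.e. the weaker a base it is — the better a leaving group it makes.
PhCH₂–OTf loses OTf⁻: pKₐ(CF₃SO₃H (triflic acid)) ≈ -14
PhCH₂–I loses I⁻: pKₐ(HI) ≈ -10
PhCH₂–OH₂⁺ loses H₂O: pKₐ(H₃O⁺) ≈ -1.7
PhCH₂–OPO(OH)₂ loses H₂PO₄⁻: pKₐ(H₃PO₄) ≈ 2.1
PhCH₂–OBz loses PhCOO⁻: pKₐ(C₆H₅COOH) ≈ 4.2

PhCH₂–OTf > PhCH₂–I > PhCH₂–OH₂⁺ > PhCH₂–OPO(OH)₂ > PhCH₂–OBz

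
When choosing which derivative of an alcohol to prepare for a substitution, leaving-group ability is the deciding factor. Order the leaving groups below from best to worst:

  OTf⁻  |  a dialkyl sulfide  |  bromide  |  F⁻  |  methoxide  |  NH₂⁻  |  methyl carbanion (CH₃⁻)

OTf⁻ > bromide > a dialkyl sulfide > F⁻ > methoxide > NH₂⁻ > methyl carbanion (CH₃⁻)

Leaving-group ability tracks the stability of the departed species; conjugate-acid pKₐ is the usual yardstick (lower pKₐ → better LG).
OTf⁻: pKₐ(CF₃SO₃H (triflic acid)) ≈ -14
bromide: pKₐ(HBr) ≈ -9
a dialkyl sulfide: pKₐ(R'₂SH⁺) ≈ -7
F⁻: pKₐ(HF) ≈ 3.2
methoxide: pKₐ(CH₃OH) ≈ 15.5
NH₂⁻: pKₐ(NH₃) ≈ 38
methyl carbanion (CH₃⁻): pKₐ(CH₄) ≈ 48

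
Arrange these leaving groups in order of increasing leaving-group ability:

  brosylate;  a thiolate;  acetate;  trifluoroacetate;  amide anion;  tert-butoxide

Rank by basicity of the departing species: weakest base leaves most easily.
brosylate: pKₐ(p-BrC₆H₄SO₃H) ≈ -2.8
trifluoroacetate: pKₐ(CF₃COOH) ≈ 0.2
acetate: pKₐ(CH₃COOH) ≈ 4.8
a thiolate: pKₐ(RSH (a thiol)) ≈ 10.5
tert-butoxide: pKₐ(t-BuOH) ≈ 18
amide anion: pKₐ(NH₃) ≈ 38
Listed from poorest to best leaving group as asked.

amide anion < tert-butoxide < a thiolate < acetate < trifluoroacetate < brosylate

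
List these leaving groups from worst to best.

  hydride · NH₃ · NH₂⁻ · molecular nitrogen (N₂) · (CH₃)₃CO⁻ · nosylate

A good leaving group is a weak base: the lower the pKₐ of its conjugate acid, the more readily it departs.
molecular nitrogen (N₂): no meaningful conjugate acid; N₂ departs as an exceptionally stable neutral molecule
nosylate: pKₐ(p-O₂NC₆H₄SO₃H) ≈ -3.5
NH₃: pKₐ(NH₄⁺) ≈ 9.2 — neutral but moderately basic; leaves from R–NH₃⁺
(CH₃)₃CO⁻: pKₐ(t-BuOH) ≈ 18 — bulky, strongly basic alkoxide
hydride: pKₐ(H₂) ≈ 36 — extremely strong base; leaves only in special hydride-transfer contexts
NH₂⁻: pKₐ(NH₃) ≈ 38 — extremely strong base; never a leaving group
Reversing gives the worst-to-best order requested.

NH₂⁻ < hydride < (CH₃)₃CO⁻ < NH₃ < nosylate < molecular nitrogen (N₂)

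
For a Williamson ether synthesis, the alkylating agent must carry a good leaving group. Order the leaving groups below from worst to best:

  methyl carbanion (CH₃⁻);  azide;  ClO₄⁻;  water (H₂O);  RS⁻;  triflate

triflate: pKₐ(CF₃SO₃H (triflic acid)) ≈ -14
ClO₄⁻: pKₐ(HClO₄) ≈ -10
water (H₂O): pKₐ(H₃O⁺) ≈ -1.7 — neutral; leaves from a protonated alcohol (R–OH₂⁺)
azide: pKₐ(HN₃) ≈ 4.7
RS⁻: pKₐ(RSH (a thiol)) ≈ 10.5
methyl carbanion (CH₃⁻): pKₐ(CH₄) ≈ 48 — unstabilised carbanion; the worst conceivable leaving group
The question asks for worst first, so the sequence is read in increasing leaving-group ability.

methyl carbanion (CH₃⁻) < RS⁻ < azide < water (H₂O) < ClO₄⁻ < triflate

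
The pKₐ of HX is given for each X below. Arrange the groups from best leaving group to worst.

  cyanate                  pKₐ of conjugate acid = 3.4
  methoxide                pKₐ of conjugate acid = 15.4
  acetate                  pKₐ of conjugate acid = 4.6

Lower conjugate-acid pKₐ ⇒ weaker base ⇒ better leaving group.
Sorting by the given values: cyanate (3.4), acetate (4.6), methoxide (15.4).

cyanate > acetate > methoxide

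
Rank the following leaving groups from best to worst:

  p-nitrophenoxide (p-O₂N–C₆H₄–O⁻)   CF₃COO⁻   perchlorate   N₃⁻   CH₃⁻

perchlorate: pKₐ(HClO₄) ≈ -10
CF₃COO⁻: pKₐ(CF₃COOH) ≈ 0.2 — strongly electron-withdrawing CF₃ stabilises the carboxylate
N₃⁻: pKₐ(HN₃) ≈ 4.7
p-nitrophenoxide (p-O₂N–C₆H₄–O⁻): pKₐ(p-nitrophenol) ≈ 7.2 — nitro group delocalises the charge; the classic chromogenic LG
CH₃⁻: pKₐ(CH₄) ≈ 48 — unstabilised carbanion; the worst conceivable leaving group

perchlorate > CF₃COO⁻ > N₃⁻ > p-nitrophenoxide (p-O₂N–C₆H₄–O⁻) > CH₃⁻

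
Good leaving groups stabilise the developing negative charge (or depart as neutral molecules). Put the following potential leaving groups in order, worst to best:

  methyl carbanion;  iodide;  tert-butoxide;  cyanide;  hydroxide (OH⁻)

Rank by basicity of the departing species: weakest base leaves most easily.
iodide: pKₐ(HI) ≈ -10 — large, highly polarisable; very weak base
cyanide: pKₐ(HCN) ≈ 9.2
hydroxide (OH⁻): pKₐ(H₂O) ≈ 15.7 — strong base; essentially never leaves without prior activation
tert-butoxide: pKₐ(t-BuOH) ≈ 18 — bulky, strongly basic alkoxide
methyl carbanion: pKₐ(CH₄) ≈ 48 — unstabilised carbanion; the worst conceivable leaving group
Reversing gives the worst-to-best order requested.

methyl carbanion < tert-butoxide < hydroxide (OH⁻) < cyanide < iodide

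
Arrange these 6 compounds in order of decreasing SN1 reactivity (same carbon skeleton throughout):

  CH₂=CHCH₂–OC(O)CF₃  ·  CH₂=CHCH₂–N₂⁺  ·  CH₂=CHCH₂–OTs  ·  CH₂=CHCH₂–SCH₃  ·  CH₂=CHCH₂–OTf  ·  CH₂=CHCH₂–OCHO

Identical carbon frameworks mean the comparison reduces to leaving-group quality.
Rank by basicity of the departing species: weakest base leaves most easily.
CH₂=CHCH₂–N₂⁺ loses N₂: no meaningful conjugate acid; N₂ departs as an exceptionally stable neutral molecule
CH₂=CHCH₂–OTf loses OTf⁻: pKₐ(CF₃SO₃H (triflic acid)) ≈ -14
CH₂=CHCH₂–OTs loses OTs⁻: pKₐ(p-CH₃C₆H₄SO₃H (TsOH)) ≈ -2.8
CH₂=CHCH₂–OC(O)CF₃ loses CF₃COO⁻: pKₐ(CF₃COOH) ≈ 0.2
CH₂=CHCH₂–OCHO loses HCOO⁻: pKₐ(HCOOH) ≈ 3.8
CH₂=CHCH₂–SCH₃ loses RS⁻: pKₐ(RSH (a thiol)) ≈ 10.5

CH₂=CHCH₂–N₂⁺ > CH₂=CHCH₂–OTf > CH₂=CHCH₂–OTs > CH₂=CHCH₂–OC(O)CF₃ > CH₂=CHCH₂–OCHO > CH₂=CHCH₂–SCH₃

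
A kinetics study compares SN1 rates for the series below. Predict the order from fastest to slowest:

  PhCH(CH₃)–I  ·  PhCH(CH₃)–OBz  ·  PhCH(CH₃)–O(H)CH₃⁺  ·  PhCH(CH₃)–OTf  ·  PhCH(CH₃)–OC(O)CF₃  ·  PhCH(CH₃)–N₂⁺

PhCH(CH₃)–N₂⁺ > PhCH(CH₃)–OTf > PhCH(CH₃)–I > PhCH(CH₃)–O(H)CH₃⁺ > PhCH(CH₃)–OC(O)CF₃ > PhCH(CH₃)–OBz

Identical carbon frameworks mean the comparison reduces to leaving-group quality.
The more stable X⁻ (or X) is on its own — i.e. the weaker a base it is — the better a leaving group it makes.
PhCH(CH₃)–N₂⁺ loses N₂: no meaningful conjugate acid; N₂ departs as an exceptionally stable neutral molecule
PhCH(CH₃)–OTf loses OTf⁻: pKₐ(CF₃SO₃H (triflic acid)) ≈ -14
PhCH(CH₃)–I loses I⁻: pKₐ(HI) ≈ -10
PhCH(CH₃)–O(H)CH₃⁺ loses R'OH: pKₐ(R'OH₂⁺) ≈ -2.4
PhCH(CH₃)–OC(O)CF₃ loses CF₃COO⁻: pKₐ(CF₃COOH) ≈ 0.2
PhCH(CH₃)–OBz loses PhCOO⁻: pKₐ(C₆H₅COOH) ≈ 4.2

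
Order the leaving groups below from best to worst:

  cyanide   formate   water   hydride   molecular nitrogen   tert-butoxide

Leaving-group ability tracks the stability of the departed species; conjugate-acid pKₐ is the usual yardstick (lower pKₐ → better LG).
molecular nitrogen: no meaningful conjugate acid; N₂ departs as an exceptionally stable neutral molecule
water: pKₐ(H₃O⁺) ≈ -1.7
formate: pKₐ(HCOOH) ≈ 3.8
cyanide: pKₐ(HCN) ≈ 9.2
tert-butoxide: pKₐ(t-BuOH) ≈ 18
hydride: pKₐ(H₂) ≈ 36

molecular nitrogen > water > formate > cyanide > tert-butoxide > hydride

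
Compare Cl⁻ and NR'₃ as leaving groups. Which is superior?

Cl⁻

Cl⁻ is the better leaving group.
pKₐ(HCl) ≈ -7 versus pKₐ(R'₃NH⁺) ≈ 10.7: Cl⁻ is the much weaker base.
Moderately weak base.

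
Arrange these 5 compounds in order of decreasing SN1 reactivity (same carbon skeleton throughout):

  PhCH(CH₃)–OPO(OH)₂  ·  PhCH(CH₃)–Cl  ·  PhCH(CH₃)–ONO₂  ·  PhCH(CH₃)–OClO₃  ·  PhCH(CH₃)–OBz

PhCH(CH₃)–OClO₃ > PhCH(CH₃)–Cl > PhCH(CH₃)–ONO₂ > PhCH(CH₃)–OPO(OH)₂ > PhCH(CH₃)–OBz

Same R in every case — rank the leaving groups.
A good leaving group is a weak base: the lower the pKₐ of its conjugate acid, the more readily it departs.
PhCH(CH₃)–OClO₃ loses ClO₄⁻: pKₐ(HClO₄) ≈ -10
PhCH(CH₃)–Cl loses Cl⁻: pKₐ(HCl) ≈ -7
PhCH(CH₃)–ONO₂ loses NO₃⁻: pKₐ(HNO₃) ≈ -1.3
PhCH(CH₃)–OPO(OH)₂ loses H₂PO₄⁻: pKₐ(H₃PO₄) ≈ 2.1
PhCH(CH₃)–OBz loses PhCOO⁻: pKₐ(C₆H₅COOH) ≈ 4.2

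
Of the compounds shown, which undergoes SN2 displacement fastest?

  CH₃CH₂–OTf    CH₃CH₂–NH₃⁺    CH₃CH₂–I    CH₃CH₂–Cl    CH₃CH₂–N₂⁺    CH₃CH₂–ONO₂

CH₃CH₂–N₂⁺

With the same alkyl group throughout, only the leaving group differentiates the rates.
The more stable X⁻ (or X) is on its own — i.e. the weaker a base it is — the better a leaving group it makes.
CH₃CH₂–N₂⁺ loses N₂: no meaningful conjugate acid; N₂ departs as an exceptionally stable neutral molecule
CH₃CH₂–OTf loses OTf⁻: pKₐ(CF₃SO₃H (triflic acid)) ≈ -14
CH₃CH₂–I loses I⁻: pKₐ(HI) ≈ -10
CH₃CH₂–Cl loses Cl⁻: pKₐ(HCl) ≈ -7
CH₃CH₂–ONO₂ loses NO₃⁻: pKₐ(HNO₃) ≈ -1.3
CH₃CH₂–NH₃⁺ loses NH₃: pKₐ(NH₄⁺) ≈ 9.2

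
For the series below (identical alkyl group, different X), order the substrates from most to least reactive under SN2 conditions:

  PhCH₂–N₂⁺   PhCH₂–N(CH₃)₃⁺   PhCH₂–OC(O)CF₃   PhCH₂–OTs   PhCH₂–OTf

Same R in every case — rank the leaving groups.
Leaving-group ability tracks the stability of the departed species; conjugate-acid pKₐ is the usual yardstick (lower pKₐ → better LG).
PhCH₂–N₂⁺ loses N₂: no meaningful conjugate acid; N₂ departs as an exceptionally stable neutral molecule
PhCH₂–OTf loses OTf⁻: pKₐ(CF₃SO₃H (triflic acid)) ≈ -14
PhCH₂–OTs loses OTs⁻: pKₐ(p-CH₃C₆H₄SO₃H (TsOH)) ≈ -2.8
PhCH₂–OC(O)CF₃ loses CF₃COO⁻: pKₐ(CF₃COOH) ≈ 0.2
PhCH₂–N(CH₃)₃⁺ loses NR'₃: pKₐ(R'₃NH⁺) ≈ 10.7

PhCH₂–N₂⁺ > PhCH₂–OTf > PhCH₂–OTs > PhCH₂–OC(O)CF₃ > PhCH₂–N(CH₃)₃⁺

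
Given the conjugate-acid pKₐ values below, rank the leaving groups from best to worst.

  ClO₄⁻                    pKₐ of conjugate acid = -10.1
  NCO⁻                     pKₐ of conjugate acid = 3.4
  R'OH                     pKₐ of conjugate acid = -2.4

Lower conjugate-acid pKₐ ⇒ weaker base ⇒ better leaving group.
Sorting by the given values: ClO₄⁻ (-10.1), R'OH (-2.4), NCO⁻ (3.4).

ClO₄⁻ > R'OH > NCO⁻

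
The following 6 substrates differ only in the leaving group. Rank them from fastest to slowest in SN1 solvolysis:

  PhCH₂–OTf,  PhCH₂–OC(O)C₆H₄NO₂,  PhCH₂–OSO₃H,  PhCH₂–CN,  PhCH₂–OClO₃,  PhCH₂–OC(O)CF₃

With the same alkyl group throughout, only the leaving group differentiates the rates.
Leaving-group ability tracks the stability of the departed species; conjugate-acid pKₐ is the usual yardstick (lower pKₐ → better LG).
PhCH₂–OTf loses OTf⁻: pKₐ(CF₃SO₃H (triflic acid)) ≈ -14
PhCH₂–OClO₃ loses ClO₄⁻: pKₐ(HClO₄) ≈ -10
PhCH₂–OSO₃H loses HSO₄⁻: pKₐ(H₂SO₄) ≈ -3
PhCH₂–OC(O)CF₃ loses CF₃COO⁻: pKₐ(CF₃COOH) ≈ 0.2
PhCH₂–OC(O)C₆H₄NO₂ loses p-O₂N–C₆H₄–COO⁻: pKₐ(p-nitrobenzoic acid) ≈ 3.4
PhCH₂–CN loses CN⁻: pKₐ(HCN) ≈ 9.2

PhCH₂–OTf > PhCH₂–OClO₃ > PhCH₂–OSO₃H > PhCH₂–OC(O)CF₃ > PhCH₂–OC(O)C₆H₄NO₂ > PhCH₂–CN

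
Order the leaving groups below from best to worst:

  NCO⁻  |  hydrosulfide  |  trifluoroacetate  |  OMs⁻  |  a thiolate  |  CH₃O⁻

OMs⁻ > trifluoroacetate > NCO⁻ > hydrosulfide > a thiolate > CH₃O⁻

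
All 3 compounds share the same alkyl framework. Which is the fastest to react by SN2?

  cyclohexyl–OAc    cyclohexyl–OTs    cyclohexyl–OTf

cyclohexyl–OTf

With the same alkyl group throughout, only the leaving group differentiates the rates.
Leaving-group ability tracks the stability of the departed species; conjugate-acid pKₐ is the usual yardstick (lower pKₐ → better LG).
cyclohexyl–OTf loses OTf⁻: pKₐ(CF₃SO₃H (triflic acid)) ≈ -14
cyclohexyl–OTs loses OTs⁻: pKₐ(p-CH₃C₆H₄SO₃H (TsOH)) ≈ -2.8
cyclohexyl–OAc loses AcO⁻: pKₐ(CH₃COOH) ≈ 4.8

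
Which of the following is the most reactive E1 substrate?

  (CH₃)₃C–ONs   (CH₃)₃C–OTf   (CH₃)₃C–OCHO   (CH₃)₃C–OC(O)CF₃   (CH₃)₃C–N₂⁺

(CH₃)₃C–N₂⁺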